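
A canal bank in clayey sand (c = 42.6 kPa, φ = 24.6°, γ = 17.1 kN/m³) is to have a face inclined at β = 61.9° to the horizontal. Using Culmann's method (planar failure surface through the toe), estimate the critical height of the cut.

H_c = 39.08 m

Culmann's analysis gives the critical failure plane at α_cr = (β + φ)/2 = (61.9 + 24.6)/2 = 43.2°, and the critical height
H_c = (4c/γ) · sinβ cosφ / [1 − cos(β − φ)]
    = (4·42.6/17.1) · sin61.9°·cos24.6° / [1 − cos(37.3°)]
    = 9.965 · 0.8821·0.9092 / [1 − 0.7955]
    = 9.965 · 0.8021 / 0.2045
    = 39.08 m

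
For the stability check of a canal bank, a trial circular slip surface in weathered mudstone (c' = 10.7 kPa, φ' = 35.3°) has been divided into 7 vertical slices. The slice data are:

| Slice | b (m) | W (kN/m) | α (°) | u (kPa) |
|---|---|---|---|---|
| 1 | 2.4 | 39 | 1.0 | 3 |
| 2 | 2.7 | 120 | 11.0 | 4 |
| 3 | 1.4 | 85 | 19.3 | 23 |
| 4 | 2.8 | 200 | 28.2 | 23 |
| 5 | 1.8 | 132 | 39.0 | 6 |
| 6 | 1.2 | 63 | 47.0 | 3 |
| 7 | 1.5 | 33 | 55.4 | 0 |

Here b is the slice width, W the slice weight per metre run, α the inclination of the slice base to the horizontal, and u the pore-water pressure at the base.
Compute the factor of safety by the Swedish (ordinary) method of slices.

FS = 1.60

Ordinary method of slices: FS = Σ[c'·Δl_i + (W_i cosα_i − u_i·Δl_i)·tanφ'] / Σ W_i sinα_i, with Δl_i = b_i / cosα_i.
Slice 1: Δl = 2.4/cos1.0° = 2.400 m; N'_1 = 39·cos1.0° − 3·2.400 = 31.8; c'Δl = 25.68; W sinα = 0.7
Slice 2: Δl = 2.7/cos11.0° = 2.751 m; N'_2 = 120·cos11.0° − 4·2.751 = 106.8; c'Δl = 29.43; W sinα = 22.9
Slice 3: Δl = 1.4/cos19.3° = 1.483 m; N'_3 = 85·cos19.3° − 23·1.483 = 46.1; c'Δl = 15.87; W sinα = 28.1
Slice 4: Δl = 2.8/cos28.2° = 3.177 m; N'_4 = 200·cos28.2° − 23·3.177 = 103.2; c'Δl = 34.00; W sinα = 94.5
Slice 5: Δl = 1.8/cos39.0° = 2.316 m; N'_5 = 132·cos39.0° − 6·2.316 = 88.7; c'Δl = 24.78; W sinα = 83.1
Slice 6: Δl = 1.2/cos47.0° = 1.760 m; N'_6 = 63·cos47.0° − 3·1.760 = 37.7; c'Δl = 18.83; W sinα = 46.1
Slice 7: Δl = 1.5/cos55.4° = 2.642 m; N'_7 = 33·cos55.4° − 0·2.642 = 18.7; c'Δl = 28.26; W sinα = 27.2
Σc'Δl = 176.9 kN/m; ΣN' = 433.0 kN/m; ΣW sinα = 302.5 kN/m
Resisting = 176.9 + 433.0·tan35.3° = 176.9 + 306.6 = 483.4 kN/m
FS = 483.4 / 302.5 = 1.598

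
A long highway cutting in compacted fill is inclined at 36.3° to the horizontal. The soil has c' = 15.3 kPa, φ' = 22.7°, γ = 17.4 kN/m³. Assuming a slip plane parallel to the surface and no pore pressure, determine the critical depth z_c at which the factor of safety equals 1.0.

z_c = 4.28 m

Setting FS = 1.00 in FS = [c' + γz cos²β tanφ'] / [γz sinβ cosβ] and solving for z:
z = c' / [γ cosβ (FS·sinβ − cosβ·tanφ')]
  = 15.3 / [17.4·cos36.3°·(1.00·sin36.3° − cos36.3°·tan22.7°)]
  = 15.3 / [17.4·0.8059·(1.00·0.5920 − 0.8059·0.4183)]
  = 15.3 / 3.5743 = 4.281 m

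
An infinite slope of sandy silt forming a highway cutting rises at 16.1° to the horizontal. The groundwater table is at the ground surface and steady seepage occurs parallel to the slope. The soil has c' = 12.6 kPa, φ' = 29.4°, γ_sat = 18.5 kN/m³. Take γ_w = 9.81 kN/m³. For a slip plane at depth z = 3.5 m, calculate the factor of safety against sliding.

FS = 1.65

With seepage parallel to the slope and the water table at the surface, the effective normal stress on the slip plane uses the buoyant unit weight γ' = γ_sat − γ_w while the driving shear stress uses γ_sat:
FS = [c' + γ' z cos²β tanφ'] / [γ_sat z sinβ cosβ]
γ' = 18.5 − 9.81 = 8.69 kN/m³
Numerator = 12.6 + 8.69·3.5·cos²16.1°·tan29.4° = 12.6 + 8.69·3.5·0.9231·0.5635 = 28.420 kPa
Denominator = 18.5·3.5·sin16.1°·cos16.1° = 18.5·3.5·0.2773·0.9608 = 17.252 kPa
FS = 28.420 / 17.252 = 1.647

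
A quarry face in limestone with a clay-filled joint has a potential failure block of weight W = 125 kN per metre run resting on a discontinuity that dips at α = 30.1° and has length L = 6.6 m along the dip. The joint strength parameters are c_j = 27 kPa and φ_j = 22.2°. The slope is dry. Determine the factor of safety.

FS = 3.55

Resolving the block weight along and normal to the plane and applying the Mohr–Coulomb strength on the joint:
N' = W cosα = 125·cos30.1° = 108.1 kN/m
Driving force T = W sinα = 125·sin30.1° = 62.7 kN/m
Resisting force R = c_j·L + N'·tanφ_j = 27·6.6 + 108.1·tan22.2° = 178.2 + 44.1 = 222.3 kN/m
FS = R / T = 222.3 / 62.7 = 3.547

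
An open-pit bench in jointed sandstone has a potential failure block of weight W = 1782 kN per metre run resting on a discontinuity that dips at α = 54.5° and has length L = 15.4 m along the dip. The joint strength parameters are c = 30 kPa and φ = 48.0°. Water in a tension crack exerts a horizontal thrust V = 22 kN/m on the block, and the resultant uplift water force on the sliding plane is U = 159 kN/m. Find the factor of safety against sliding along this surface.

FS = 0.97

Resolving the block weight along and normal to the plane and applying the Mohr–Coulomb strength on the joint:
N' = W cosα − U − V sinα = 1782·cos54.5° − 159 − 22·sin54.5° = 857.9 kN/m
Driving force T = W sinα + V cosα = 1782·sin54.5° + 22·cos54.5° = 1463.5 kN/m
Resisting force R = c·L + N'·tanφ = 30·15.4 + 857.9·tan48.0° = 462.0 + 952.8 = 1414.8 kN/m
FS = R / T = 1414.8 / 1463.5 = 0.967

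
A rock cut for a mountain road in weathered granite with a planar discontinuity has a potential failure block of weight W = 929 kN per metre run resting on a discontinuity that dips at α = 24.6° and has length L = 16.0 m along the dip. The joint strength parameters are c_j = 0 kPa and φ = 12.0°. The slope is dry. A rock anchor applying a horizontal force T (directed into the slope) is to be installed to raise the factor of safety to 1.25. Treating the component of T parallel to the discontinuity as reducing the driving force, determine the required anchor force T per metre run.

T = 248 kN/m

Resolving forces along and normal to the sliding plane, with the horizontal anchor force T adding T·sinα to the effective normal force and T·cosα acting up the plane against the driving force:
FS = [c_jL + (W cosα + T sinα) tanφ] / [W sinα − T cosα]
Without the anchor: N' = 844.7 kN/m, driving T_d = 386.7 kN/m, resisting R = 0·16.0 + 844.7·tan12.0° = 179.5 kN/m, FS = 0.46.
Setting FS = 1.25 and solving for T:
1.25·(386.7 − T cos24.6°) = 179.5 + T sin24.6°·tan12.0°
T·(sin24.6°·tan12.0° + 1.25·cos24.6°) = 1.25·386.7 − 179.5
T·(0.4163·0.2126 + 1.25·0.9092) = 483.4 − 179.5 = 303.9
T·1.2250 = 303.9
T = 248.0 kN/m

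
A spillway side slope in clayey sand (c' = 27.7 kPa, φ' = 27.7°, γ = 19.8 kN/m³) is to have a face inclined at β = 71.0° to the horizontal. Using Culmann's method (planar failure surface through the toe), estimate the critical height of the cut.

H_c = 17.21 m

Culmann's analysis gives the critical failure plane at α_cr = (β + φ')/2 = (71.0 + 27.7)/2 = 49.4°, and the critical height
H_c = (4c'/γ) · sinβ cosφ' / [1 − cos(β − φ')]
    = (4·27.7/19.8) · sin71.0°·cos27.7° / [1 − cos(43.3°)]
    = 5.596 · 0.9455·0.8854 / [1 − 0.7278]
    = 5.596 · 0.8372 / 0.2722
    = 17.21 m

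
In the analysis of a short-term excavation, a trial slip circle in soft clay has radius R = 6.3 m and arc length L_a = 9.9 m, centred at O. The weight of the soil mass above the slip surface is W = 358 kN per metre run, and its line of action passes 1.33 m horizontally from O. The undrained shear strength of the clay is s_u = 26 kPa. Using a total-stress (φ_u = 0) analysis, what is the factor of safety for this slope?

Taking moments about the centre O, the resisting moment is provided by the undrained shear strength acting along the arc:
M_R = s_u·L_a·R = 26·9.90·6.3 = 1621.6 kN·m/m
M_D = W·d = 358·1.33 = 476.1 kN·m/m
FS = M_R / M_D = 1621.6 / 476.1 = 3.406

FS = 3.41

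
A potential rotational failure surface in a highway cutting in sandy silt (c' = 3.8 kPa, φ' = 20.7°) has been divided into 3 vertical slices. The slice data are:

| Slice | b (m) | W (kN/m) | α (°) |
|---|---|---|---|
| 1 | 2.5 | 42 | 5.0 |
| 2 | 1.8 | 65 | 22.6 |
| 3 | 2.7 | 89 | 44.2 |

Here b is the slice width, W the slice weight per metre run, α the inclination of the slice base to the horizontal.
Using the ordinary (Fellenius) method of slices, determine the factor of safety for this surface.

Ordinary method of slices: FS = Σ[c'·Δl_i + (W_i cosα_i)·tanφ'] / Σ W_i sinα_i, with Δl_i = b_i / cosα_i.
Slice 1: Δl = 2.5/cos5.0° = 2.510 m; N'_1 = 42·cos5.0° = 41.8; c'Δl = 9.54; W sinα = 3.7
Slice 2: Δl = 1.8/cos22.6° = 1.950 m; N'_2 = 65·cos22.6° = 60.0; c'Δl = 7.41; W sinα = 25.0
Slice 3: Δl = 2.7/cos44.2° = 3.766 m; N'_3 = 89·cos44.2° = 63.8; c'Δl = 14.31; W sinα = 62.0
Σc'Δl = 31.3 kN/m; ΣN' = 165.7 kN/m; ΣW sinα = 90.7 kN/m
Resisting = 31.3 + 165.7·tan20.7° = 31.3 + 62.6 = 93.9 kN/m
FS = 93.9 / 90.7 = 1.035

FS = 1.03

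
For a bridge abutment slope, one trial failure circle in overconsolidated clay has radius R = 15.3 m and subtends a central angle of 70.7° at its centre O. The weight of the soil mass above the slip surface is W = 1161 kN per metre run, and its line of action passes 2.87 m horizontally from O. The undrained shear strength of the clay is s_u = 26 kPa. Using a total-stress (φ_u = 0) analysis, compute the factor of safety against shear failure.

FS = 2.25

Taking moments about the centre O, the resisting moment is provided by the undrained shear strength acting along the arc:
Arc length L_a = R·θ = 15.3·(70.7°·π/180) = 15.3·1.2339 = 18.88 m
M_R = s_u·L_a·R = 26·18.88·15.3 = 7510.2 kN·m/m
M_D = W·d = 1161·2.87 = 3332.1 kN·m/m
FS = M_R / M_D = 7510.2 / 3332.1 = 2.254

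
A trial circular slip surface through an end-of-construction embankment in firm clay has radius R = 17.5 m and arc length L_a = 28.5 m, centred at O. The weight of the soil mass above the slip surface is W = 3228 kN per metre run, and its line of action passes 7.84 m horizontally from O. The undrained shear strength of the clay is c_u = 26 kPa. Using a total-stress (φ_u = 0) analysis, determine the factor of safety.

FS = 0.51

Taking moments about the centre O, the resisting moment is provided by the undrained shear strength acting along the arc:
M_R = c_u·L_a·R = 26·28.50·17.5 = 12967.5 kN·m/m
M_D = W·d = 3228·7.84 = 25307.5 kN·m/m
FS = M_R / M_D = 12967.5 / 25307.5 = 0.512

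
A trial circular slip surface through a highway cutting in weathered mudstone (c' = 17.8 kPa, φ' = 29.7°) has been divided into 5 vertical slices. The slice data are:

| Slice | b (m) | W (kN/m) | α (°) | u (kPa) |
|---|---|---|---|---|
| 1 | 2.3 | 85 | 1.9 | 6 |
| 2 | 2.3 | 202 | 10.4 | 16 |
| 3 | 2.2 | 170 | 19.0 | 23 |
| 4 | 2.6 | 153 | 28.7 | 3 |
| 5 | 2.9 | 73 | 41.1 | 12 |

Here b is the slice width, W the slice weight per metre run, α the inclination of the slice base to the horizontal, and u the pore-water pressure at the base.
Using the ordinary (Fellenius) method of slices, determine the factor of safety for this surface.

FS = 2.39

Ordinary method of slices: FS = Σ[c'·Δl_i + (W_i cosα_i − u_i·Δl_i)·tanφ'] / Σ W_i sinα_i, with Δl_i = b_i / cosα_i.
Slice 1: Δl = 2.3/cos1.9° = 2.301 m; N'_1 = 85·cos1.9° − 6·2.301 = 71.1; c'Δl = 40.96; W sinα = 2.8
Slice 2: Δl = 2.3/cos10.4° = 2.338 m; N'_2 = 202·cos10.4° − 16·2.338 = 161.3; c'Δl = 41.62; W sinα = 36.5
Slice 3: Δl = 2.2/cos19.0° = 2.327 m; N'_3 = 170·cos19.0° − 23·2.327 = 107.2; c'Δl = 41.42; W sinα = 55.3
Slice 4: Δl = 2.6/cos28.7° = 2.964 m; N'_4 = 153·cos28.7° − 3·2.964 = 125.3; c'Δl = 52.76; W sinα = 73.5
Slice 5: Δl = 2.9/cos41.1° = 3.848 m; N'_5 = 73·cos41.1° − 12·3.848 = 8.8; c'Δl = 68.50; W sinα = 48.0
Σc'Δl = 245.3 kN/m; ΣN' = 473.8 kN/m; ΣW sinα = 216.1 kN/m
Resisting = 245.3 + 473.8·tan29.7° = 245.3 + 270.2 = 515.5 kN/m
FS = 515.5 / 216.1 = 2.386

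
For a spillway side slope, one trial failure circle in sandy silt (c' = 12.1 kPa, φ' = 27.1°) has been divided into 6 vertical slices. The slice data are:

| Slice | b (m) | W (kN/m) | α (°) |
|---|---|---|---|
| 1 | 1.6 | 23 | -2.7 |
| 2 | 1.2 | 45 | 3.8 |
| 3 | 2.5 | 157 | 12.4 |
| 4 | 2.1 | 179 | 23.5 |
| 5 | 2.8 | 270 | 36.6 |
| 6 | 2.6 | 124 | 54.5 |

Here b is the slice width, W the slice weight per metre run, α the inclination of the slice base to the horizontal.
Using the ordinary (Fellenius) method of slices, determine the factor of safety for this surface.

Ordinary method of slices: FS = Σ[c'·Δl_i + (W_i cosα_i)·tanφ'] / Σ W_i sinα_i, with Δl_i = b_i / cosα_i.
Slice 1: Δl = 1.6/cos(-2.7°) = 1.602 m; N'_1 = 23·cos(-2.7°) = 23.0; c'Δl = 19.38; W sinα = -1.1
Slice 2: Δl = 1.2/cos3.8° = 1.203 m; N'_2 = 45·cos3.8° = 44.9; c'Δl = 14.55; W sinα = 3.0
Slice 3: Δl = 2.5/cos12.4° = 2.560 m; N'_3 = 157·cos12.4° = 153.3; c'Δl = 30.97; W sinα = 33.7
Slice 4: Δl = 2.1/cos23.5° = 2.290 m; N'_4 = 179·cos23.5° = 164.2; c'Δl = 27.71; W sinα = 71.4
Slice 5: Δl = 2.8/cos36.6° = 3.488 m; N'_5 = 270·cos36.6° = 216.8; c'Δl = 42.20; W sinα = 161.0
Slice 6: Δl = 2.6/cos54.5° = 4.477 m; N'_6 = 124·cos54.5° = 72.0; c'Δl = 54.18; W sinα = 101.0
Σc'Δl = 189.0 kN/m; ΣN' = 674.1 kN/m; ΣW sinα = 368.9 kN/m
Resisting = 189.0 + 674.1·tan27.1° = 189.0 + 345.0 = 534.0 kN/m
FS = 534.0 / 368.9 = 1.447

FS = 1.45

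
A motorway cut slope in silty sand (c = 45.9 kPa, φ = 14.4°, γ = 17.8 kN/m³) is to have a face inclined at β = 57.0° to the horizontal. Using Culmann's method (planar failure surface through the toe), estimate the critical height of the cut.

H_c = 31.75 m

Culmann's analysis gives the critical failure plane at α_cr = (β + φ)/2 = (57.0 + 14.4)/2 = 35.7°, and the critical height
H_c = (4c/γ) · sinβ cosφ / [1 − cos(β − φ)]
    = (4·45.9/17.8) · sin57.0°·cos14.4° / [1 − cos(42.6°)]
    = 10.315 · 0.8387·0.9686 / [1 − 0.7361]
    = 10.315 · 0.8123 / 0.2639
    = 31.75 m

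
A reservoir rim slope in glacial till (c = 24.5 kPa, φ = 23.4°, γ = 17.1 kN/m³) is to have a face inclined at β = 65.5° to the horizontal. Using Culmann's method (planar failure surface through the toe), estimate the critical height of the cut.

Culmann's analysis gives the critical failure plane at α_cr = (β + φ)/2 = (65.5 + 23.4)/2 = 44.5°, and the critical height
H_c = (4c/γ) · sinβ cosφ / [1 − cos(β − φ)]
    = (4·24.5/17.1) · sin65.5°·cos23.4° / [1 − cos(42.1°)]
    = 5.731 · 0.9100·0.9178 / [1 − 0.7420]
    = 5.731 · 0.8351 / 0.2580
    = 18.55 m

H_c = 18.55 m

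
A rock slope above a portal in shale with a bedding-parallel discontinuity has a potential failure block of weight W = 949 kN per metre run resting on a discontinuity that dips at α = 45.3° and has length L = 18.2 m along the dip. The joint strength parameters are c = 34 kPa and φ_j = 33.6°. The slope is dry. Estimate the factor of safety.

Resolving the block weight along and normal to the plane and applying the Mohr–Coulomb strength on the joint:
N' = W cosα = 949·cos45.3° = 667.5 kN/m
Driving force T = W sinα = 949·sin45.3° = 674.5 kN/m
Resisting force R = c·L + N'·tanφ_j = 34·18.2 + 667.5·tan33.6° = 618.8 + 443.5 = 1062.3 kN/m
FS = R / T = 1062.3 / 674.5 = 1.575

FS = 1.57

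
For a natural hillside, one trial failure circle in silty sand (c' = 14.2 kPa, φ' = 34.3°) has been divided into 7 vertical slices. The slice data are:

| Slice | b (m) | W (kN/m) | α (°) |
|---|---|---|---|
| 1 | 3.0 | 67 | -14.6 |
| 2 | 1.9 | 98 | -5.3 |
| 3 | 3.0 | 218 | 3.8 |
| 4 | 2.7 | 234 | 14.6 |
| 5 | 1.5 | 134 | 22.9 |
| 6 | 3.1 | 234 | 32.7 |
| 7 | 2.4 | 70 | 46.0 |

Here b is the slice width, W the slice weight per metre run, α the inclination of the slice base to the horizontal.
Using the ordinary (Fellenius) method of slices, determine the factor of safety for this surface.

FS = 3.41

Ordinary method of slices: FS = Σ[c'·Δl_i + (W_i cosα_i)·tanφ'] / Σ W_i sinα_i, with Δl_i = b_i / cosα_i.
Slice 1: Δl = 3.0/cos(-14.6°) = 3.100 m; N'_1 = 67·cos(-14.6°) = 64.8; c'Δl = 44.02; W sinα = -16.9
Slice 2: Δl = 1.9/cos(-5.3°) = 1.908 m; N'_2 = 98·cos(-5.3°) = 97.6; c'Δl = 27.10; W sinα = -9.1
Slice 3: Δl = 3.0/cos3.8° = 3.007 m; N'_3 = 218·cos3.8° = 217.5; c'Δl = 42.69; W sinα = 14.4
Slice 4: Δl = 2.7/cos14.6° = 2.790 m; N'_4 = 234·cos14.6° = 226.4; c'Δl = 39.62; W sinα = 59.0
Slice 5: Δl = 1.5/cos22.9° = 1.628 m; N'_5 = 134·cos22.9° = 123.4; c'Δl = 23.12; W sinα = 52.1
Slice 6: Δl = 3.1/cos32.7° = 3.684 m; N'_6 = 234·cos32.7° = 196.9; c'Δl = 52.31; W sinα = 126.4
Slice 7: Δl = 2.4/cos46.0° = 3.455 m; N'_7 = 70·cos46.0° = 48.6; c'Δl = 49.06; W sinα = 50.4
Σc'Δl = 277.9 kN/m; ΣN' = 975.4 kN/m; ΣW sinα = 276.4 kN/m
Resisting = 277.9 + 975.4·tan34.3° = 277.9 + 665.3 = 943.3 kN/m
FS = 943.3 / 276.4 = 3.413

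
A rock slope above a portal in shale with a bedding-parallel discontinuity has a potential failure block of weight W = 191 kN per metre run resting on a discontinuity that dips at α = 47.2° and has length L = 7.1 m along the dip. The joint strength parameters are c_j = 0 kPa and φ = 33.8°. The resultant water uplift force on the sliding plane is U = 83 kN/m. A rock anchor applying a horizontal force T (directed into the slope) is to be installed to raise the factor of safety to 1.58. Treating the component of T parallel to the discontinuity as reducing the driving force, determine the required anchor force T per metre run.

Resolving forces along and normal to the sliding plane, with the horizontal anchor force T adding T·sinα to the effective normal force and T·cosα acting up the plane against the driving force:
FS = [c_jL + (W cosα − U + T sinα) tanφ] / [W sinα − T cosα]
Without the anchor: N' = 46.8 kN/m, driving T_d = 140.1 kN/m, resisting R = 0·7.1 + 46.8·tan33.8° = 31.3 kN/m, FS = 0.22.
Setting FS = 1.58 and solving for T:
1.58·(140.1 − T cos47.2°) = 31.3 + T sin47.2°·tan33.8°
T·(sin47.2°·tan33.8° + 1.58·cos47.2°) = 1.58·140.1 − 31.3
T·(0.7337·0.6694 + 1.58·0.6794) = 221.4 − 31.3 = 190.1
T·1.5647 = 190.1
T = 121.5 kN/m

T = 122 kN/m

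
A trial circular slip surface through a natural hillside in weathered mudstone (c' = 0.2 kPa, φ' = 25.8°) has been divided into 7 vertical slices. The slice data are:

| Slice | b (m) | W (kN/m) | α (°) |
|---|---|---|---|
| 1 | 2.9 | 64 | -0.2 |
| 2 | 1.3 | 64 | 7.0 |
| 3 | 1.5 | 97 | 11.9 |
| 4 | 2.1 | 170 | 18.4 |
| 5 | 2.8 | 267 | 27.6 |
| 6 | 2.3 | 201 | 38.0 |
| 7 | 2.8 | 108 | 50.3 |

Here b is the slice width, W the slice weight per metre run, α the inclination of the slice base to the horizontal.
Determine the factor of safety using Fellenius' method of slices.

Ordinary method of slices: FS = Σ[c'·Δl_i + (W_i cosα_i)·tanφ'] / Σ W_i sinα_i, with Δl_i = b_i / cosα_i.
Slice 1: Δl = 2.9/cos(-0.2°) = 2.900 m; N'_1 = 64·cos(-0.2°) = 64.0; c'Δl = 0.58; W sinα = -0.2
Slice 2: Δl = 1.3/cos7.0° = 1.310 m; N'_2 = 64·cos7.0° = 63.5; c'Δl = 0.26; W sinα = 7.8
Slice 3: Δl = 1.5/cos11.9° = 1.533 m; N'_3 = 97·cos11.9° = 94.9; c'Δl = 0.31; W sinα = 20.0
Slice 4: Δl = 2.1/cos18.4° = 2.213 m; N'_4 = 170·cos18.4° = 161.3; c'Δl = 0.44; W sinα = 53.7
Slice 5: Δl = 2.8/cos27.6° = 3.160 m; N'_5 = 267·cos27.6° = 236.6; c'Δl = 0.63; W sinα = 123.7
Slice 6: Δl = 2.3/cos38.0° = 2.919 m; N'_6 = 201·cos38.0° = 158.4; c'Δl = 0.58; W sinα = 123.7
Slice 7: Δl = 2.8/cos50.3° = 4.383 m; N'_7 = 108·cos50.3° = 69.0; c'Δl = 0.88; W sinα = 83.1
Σc'Δl = 3.7 kN/m; ΣN' = 847.7 kN/m; ΣW sinα = 411.8 kN/m
Resisting = 3.7 + 847.7·tan25.8° = 3.7 + 409.8 = 413.5 kN/m
FS = 413.5 / 411.8 = 1.004

FS = 1.00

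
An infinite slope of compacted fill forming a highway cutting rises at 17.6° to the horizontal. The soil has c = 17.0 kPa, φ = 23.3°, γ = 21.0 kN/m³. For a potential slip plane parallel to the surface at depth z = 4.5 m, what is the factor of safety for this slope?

For an infinite slope with a slip plane parallel to the surface (no pore pressure): FS = [c + γz cos²β tanφ] / [γz sinβ cosβ].
γz = 21.0·4.5 = 94.50 kN/m²
Numerator = 17.0 + 94.50·cos²17.6°·tan23.3° = 17.0 + 94.50·0.9086·0.4307 = 53.977 kPa
Denominator = 94.50·sin17.6°·cos17.6° = 94.50·0.3024·0.9532 = 27.236 kPa
FS = 53.977 / 27.236 = 1.982

FS = 1.98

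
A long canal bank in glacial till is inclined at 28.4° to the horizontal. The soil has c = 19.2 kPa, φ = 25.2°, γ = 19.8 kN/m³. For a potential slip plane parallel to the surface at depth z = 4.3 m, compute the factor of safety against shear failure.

For an infinite slope with a slip plane parallel to the surface (no pore pressure): FS = [c + γz cos²β tanφ] / [γz sinβ cosβ].
γz = 19.8·4.3 = 85.14 kN/m²
Numerator = 19.2 + 85.14·cos²28.4°·tan25.2° = 19.2 + 85.14·0.7738·0.4706 = 50.201 kPa
Denominator = 85.14·sin28.4°·cos28.4° = 85.14·0.4756·0.8796 = 35.621 kPa
FS = 50.201 / 35.621 = 1.409

FS = 1.41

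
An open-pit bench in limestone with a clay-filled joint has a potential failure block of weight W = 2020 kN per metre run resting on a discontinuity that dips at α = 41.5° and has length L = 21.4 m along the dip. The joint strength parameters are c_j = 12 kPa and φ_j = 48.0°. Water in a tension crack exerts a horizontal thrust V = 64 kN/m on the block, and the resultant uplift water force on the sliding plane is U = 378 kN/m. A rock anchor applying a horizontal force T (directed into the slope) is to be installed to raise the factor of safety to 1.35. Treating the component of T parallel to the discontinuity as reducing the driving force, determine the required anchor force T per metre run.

Resolving forces along and normal to the sliding plane, with the horizontal anchor force T adding T·sinα to the effective normal force and T·cosα acting up the plane against the driving force:
FS = [c_jL + (W cosα − U − V sinα + T sinα) tanφ_j] / [W sinα + V cosα − T cosα]
Without the anchor: N' = 1092.5 kN/m, driving T_d = 1386.4 kN/m, resisting R = 12·21.4 + 1092.5·tan48.0° = 1470.1 kN/m, FS = 1.06.
Setting FS = 1.35 and solving for T:
1.35·(1386.4 − T cos41.5°) = 1470.1 + T sin41.5°·tan48.0°
T·(sin41.5°·tan48.0° + 1.35·cos41.5°) = 1.35·1386.4 − 1470.1
T·(0.6626·1.1106 + 1.35·0.7490) = 1871.7 − 1470.1 = 401.5
T·1.7470 = 401.5
T = 229.9 kN/m

T = 230 kN/m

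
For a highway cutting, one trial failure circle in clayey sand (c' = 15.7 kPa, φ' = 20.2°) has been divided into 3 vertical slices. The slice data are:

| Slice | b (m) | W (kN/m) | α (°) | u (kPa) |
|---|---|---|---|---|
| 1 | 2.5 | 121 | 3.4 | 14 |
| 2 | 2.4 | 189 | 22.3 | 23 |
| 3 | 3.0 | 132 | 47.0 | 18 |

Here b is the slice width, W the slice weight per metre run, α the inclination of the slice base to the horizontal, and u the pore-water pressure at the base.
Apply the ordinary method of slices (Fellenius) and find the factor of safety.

FS = 1.29

Ordinary method of slices: FS = Σ[c'·Δl_i + (W_i cosα_i − u_i·Δl_i)·tanφ'] / Σ W_i sinα_i, with Δl_i = b_i / cosα_i.
Slice 1: Δl = 2.5/cos3.4° = 2.504 m; N'_1 = 121·cos3.4° − 14·2.504 = 85.7; c'Δl = 39.32; W sinα = 7.2
Slice 2: Δl = 2.4/cos22.3° = 2.594 m; N'_2 = 189·cos22.3° − 23·2.594 = 115.2; c'Δl = 40.73; W sinα = 71.7
Slice 3: Δl = 3.0/cos47.0° = 4.399 m; N'_3 = 132·cos47.0° − 18·4.399 = 10.8; c'Δl = 69.06; W sinα = 96.5
Σc'Δl = 149.1 kN/m; ΣN' = 211.8 kN/m; ΣW sinα = 175.4 kN/m
Resisting = 149.1 + 211.8·tan20.2° = 149.1 + 77.9 = 227.0 kN/m
FS = 227.0 / 175.4 = 1.294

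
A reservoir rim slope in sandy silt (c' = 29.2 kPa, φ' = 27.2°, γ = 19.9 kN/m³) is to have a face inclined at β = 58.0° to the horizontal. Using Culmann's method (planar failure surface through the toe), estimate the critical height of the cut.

H_c = 31.39 m

Culmann's analysis gives the critical failure plane at α_cr = (β + φ')/2 = (58.0 + 27.2)/2 = 42.6°, and the critical height
H_c = (4c'/γ) · sinβ cosφ' / [1 − cos(β − φ')]
    = (4·29.2/19.9) · sin58.0°·cos27.2° / [1 − cos(30.8°)]
    = 5.869 · 0.8480·0.8894 / [1 − 0.8590]
    = 5.869 · 0.7543 / 0.1410
    = 31.39 m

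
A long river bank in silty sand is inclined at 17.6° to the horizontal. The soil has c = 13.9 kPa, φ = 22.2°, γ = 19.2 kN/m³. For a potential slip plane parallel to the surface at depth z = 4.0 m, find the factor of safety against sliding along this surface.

For an infinite slope with a slip plane parallel to the surface (no pore pressure): FS = [c + γz cos²β tanφ] / [γz sinβ cosβ].
γz = 19.2·4.0 = 76.80 kN/m²
Numerator = 13.9 + 76.80·cos²17.6°·tan22.2° = 13.9 + 76.80·0.9086·0.4081 = 42.376 kPa
Denominator = 76.80·sin17.6°·cos17.6° = 76.80·0.3024·0.9532 = 22.135 kPa
FS = 42.376 / 22.135 = 1.914

FS = 1.91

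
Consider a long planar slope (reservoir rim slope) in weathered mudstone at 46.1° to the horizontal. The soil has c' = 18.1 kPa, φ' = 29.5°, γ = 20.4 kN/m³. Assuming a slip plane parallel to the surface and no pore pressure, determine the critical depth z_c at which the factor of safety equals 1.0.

Setting FS = 1.00 in FS = [c' + γz cos²β tanφ'] / [γz sinβ cosβ] and solving for z:
z = c' / [γ cosβ (FS·sinβ − cosβ·tanφ')]
  = 18.1 / [20.4·cos46.1°·(1.00·sin46.1° − cos46.1°·tan29.5°)]
  = 18.1 / [20.4·0.6934·(1.00·0.7206 − 0.6934·0.5658)]
  = 18.1 / 4.6431 = 3.898 m

z_c = 3.90 m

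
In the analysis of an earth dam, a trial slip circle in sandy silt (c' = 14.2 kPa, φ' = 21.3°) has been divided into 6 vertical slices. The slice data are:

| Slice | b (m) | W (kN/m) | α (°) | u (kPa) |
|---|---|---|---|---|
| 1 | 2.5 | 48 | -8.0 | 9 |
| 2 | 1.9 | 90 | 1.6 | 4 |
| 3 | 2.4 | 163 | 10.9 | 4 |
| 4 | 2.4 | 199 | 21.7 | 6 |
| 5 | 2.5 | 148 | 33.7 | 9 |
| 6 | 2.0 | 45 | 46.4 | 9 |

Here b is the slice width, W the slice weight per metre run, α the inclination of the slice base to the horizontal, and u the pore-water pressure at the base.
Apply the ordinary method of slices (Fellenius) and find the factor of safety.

Ordinary method of slices: FS = Σ[c'·Δl_i + (W_i cosα_i − u_i·Δl_i)·tanφ'] / Σ W_i sinα_i, with Δl_i = b_i / cosα_i.
Slice 1: Δl = 2.5/cos(-8.0°) = 2.525 m; N'_1 = 48·cos(-8.0°) − 9·2.525 = 24.8; c'Δl = 35.85; W sinα = -6.7
Slice 2: Δl = 1.9/cos1.6° = 1.901 m; N'_2 = 90·cos1.6° − 4·1.901 = 82.4; c'Δl = 26.99; W sinα = 2.5
Slice 3: Δl = 2.4/cos10.9° = 2.444 m; N'_3 = 163·cos10.9° − 4·2.444 = 150.3; c'Δl = 34.71; W sinα = 30.8
Slice 4: Δl = 2.4/cos21.7° = 2.583 m; N'_4 = 199·cos21.7° − 6·2.583 = 169.4; c'Δl = 36.68; W sinα = 73.6
Slice 5: Δl = 2.5/cos33.7° = 3.005 m; N'_5 = 148·cos33.7° − 9·3.005 = 96.1; c'Δl = 42.67; W sinα = 82.1
Slice 6: Δl = 2.0/cos46.4° = 2.900 m; N'_6 = 45·cos46.4° − 9·2.900 = 4.9; c'Δl = 41.18; W sinα = 32.6
Σc'Δl = 218.1 kN/m; ΣN' = 527.9 kN/m; ΣW sinα = 214.9 kN/m
Resisting = 218.1 + 527.9·tan21.3° = 218.1 + 205.8 = 423.9 kN/m
FS = 423.9 / 214.9 = 1.972

FS = 1.97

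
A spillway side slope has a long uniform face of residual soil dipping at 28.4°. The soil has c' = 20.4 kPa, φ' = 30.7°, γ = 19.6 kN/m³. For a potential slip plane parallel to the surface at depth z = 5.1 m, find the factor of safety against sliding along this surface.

For an infinite slope with a slip plane parallel to the surface (no pore pressure): FS = [c' + γz cos²β tanφ'] / [γz sinβ cosβ].
γz = 19.6·5.1 = 99.96 kN/m²
Numerator = 20.4 + 99.96·cos²28.4°·tan30.7° = 20.4 + 99.96·0.7738·0.5938 = 66.325 kPa
Denominator = 99.96·sin28.4°·cos28.4° = 99.96·0.4756·0.8796 = 41.821 kPa
FS = 66.325 / 41.821 = 1.586

FS = 1.59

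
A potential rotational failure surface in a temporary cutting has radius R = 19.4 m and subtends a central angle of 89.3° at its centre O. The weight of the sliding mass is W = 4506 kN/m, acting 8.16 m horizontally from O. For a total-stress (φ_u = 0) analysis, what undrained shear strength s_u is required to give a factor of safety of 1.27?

s_u = 79.6 kPa

FS = s_u·L_a·R / (W·d), so s_u = FS·W·d / (L_a·R).
Arc length L_a = R·θ = 19.4·(89.3°·π/180) = 19.4·1.5586 = 30.24 m
s_u = 1.27·4506·8.16 / (30.24·19.4) = 46696.6 / 586.59 = 79.61 kPa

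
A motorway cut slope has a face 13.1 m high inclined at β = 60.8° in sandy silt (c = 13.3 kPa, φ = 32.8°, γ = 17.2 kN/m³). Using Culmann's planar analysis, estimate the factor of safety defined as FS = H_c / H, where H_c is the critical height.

H_c = (4c/γ) · sinβ cosφ / [1 − cos(β − φ)]
    = (4·13.3/17.2) · sin60.8°·cos32.8° / [1 − cos28.0°]
    = 3.093 · 0.7337 / 0.1171 = 19.39 m
FS = H_c / H = 19.39 / 13.1 = 1.480

FS = 1.48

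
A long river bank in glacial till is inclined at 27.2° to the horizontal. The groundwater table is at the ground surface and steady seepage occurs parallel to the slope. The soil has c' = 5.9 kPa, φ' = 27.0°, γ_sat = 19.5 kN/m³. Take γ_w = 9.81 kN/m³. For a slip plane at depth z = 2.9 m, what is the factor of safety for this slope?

FS = 0.75

With seepage parallel to the slope and the water table at the surface, the effective normal stress on the slip plane uses the buoyant unit weight γ' = γ_sat − γ_w while the driving shear stress uses γ_sat:
FS = [c' + γ' z cos²β tanφ'] / [γ_sat z sinβ cosβ]
γ' = 19.5 − 9.81 = 9.69 kN/m³
Numerator = 5.9 + 9.69·2.9·cos²27.2°·tan27.0° = 5.9 + 9.69·2.9·0.7911·0.5095 = 17.227 kPa
Denominator = 19.5·2.9·sin27.2°·cos27.2° = 19.5·2.9·0.4571·0.8894 = 22.990 kPa
FS = 17.227 / 22.990 = 0.749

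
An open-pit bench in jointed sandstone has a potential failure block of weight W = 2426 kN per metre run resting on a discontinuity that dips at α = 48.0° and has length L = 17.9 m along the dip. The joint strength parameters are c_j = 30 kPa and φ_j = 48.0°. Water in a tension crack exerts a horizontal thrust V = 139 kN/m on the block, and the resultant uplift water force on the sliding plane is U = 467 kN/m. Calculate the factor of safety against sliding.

Resolving the block weight along and normal to the plane and applying the Mohr–Coulomb strength on the joint:
N' = W cosα − U − V sinα = 2426·cos48.0° − 467 − 139·sin48.0° = 1053.0 kN/m
Driving force T = W sinα + V cosα = 2426·sin48.0° + 139·cos48.0° = 1895.9 kN/m
Resisting force R = c_j·L + N'·tanφ_j = 30·17.9 + 1053.0·tan48.0° = 537.0 + 1169.5 = 1706.5 kN/m
FS = R / T = 1706.5 / 1895.9 = 0.900

FS = 0.90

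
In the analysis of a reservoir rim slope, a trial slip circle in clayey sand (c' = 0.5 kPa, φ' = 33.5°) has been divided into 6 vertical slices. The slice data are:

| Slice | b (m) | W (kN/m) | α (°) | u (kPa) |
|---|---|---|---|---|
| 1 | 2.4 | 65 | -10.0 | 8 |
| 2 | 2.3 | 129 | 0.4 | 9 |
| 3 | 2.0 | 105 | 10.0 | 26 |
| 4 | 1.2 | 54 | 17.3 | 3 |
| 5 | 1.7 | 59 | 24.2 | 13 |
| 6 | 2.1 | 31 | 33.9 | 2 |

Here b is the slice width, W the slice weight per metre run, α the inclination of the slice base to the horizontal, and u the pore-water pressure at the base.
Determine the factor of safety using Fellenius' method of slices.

FS = 3.15

Ordinary method of slices: FS = Σ[c'·Δl_i + (W_i cosα_i − u_i·Δl_i)·tanφ'] / Σ W_i sinα_i, with Δl_i = b_i / cosα_i.
Slice 1: Δl = 2.4/cos(-10.0°) = 2.437 m; N'_1 = 65·cos(-10.0°) − 8·2.437 = 44.5; c'Δl = 1.22; W sinα = -11.3
Slice 2: Δl = 2.3/cos0.4° = 2.300 m; N'_2 = 129·cos0.4° − 9·2.300 = 108.3; c'Δl = 1.15; W sinα = 0.9
Slice 3: Δl = 2.0/cos10.0° = 2.031 m; N'_3 = 105·cos10.0° − 26·2.031 = 50.6; c'Δl = 1.02; W sinα = 18.2
Slice 4: Δl = 1.2/cos17.3° = 1.257 m; N'_4 = 54·cos17.3° − 3·1.257 = 47.8; c'Δl = 0.63; W sinα = 16.1
Slice 5: Δl = 1.7/cos24.2° = 1.864 m; N'_5 = 59·cos24.2° − 13·1.864 = 29.6; c'Δl = 0.93; W sinα = 24.2
Slice 6: Δl = 2.1/cos33.9° = 2.530 m; N'_6 = 31·cos33.9° − 2·2.530 = 20.7; c'Δl = 1.27; W sinα = 17.3
Σc'Δl = 6.2 kN/m; ΣN' = 301.5 kN/m; ΣW sinα = 65.4 kN/m
Resisting = 6.2 + 301.5·tan33.5° = 6.2 + 199.5 = 205.7 kN/m
FS = 205.7 / 65.4 = 3.147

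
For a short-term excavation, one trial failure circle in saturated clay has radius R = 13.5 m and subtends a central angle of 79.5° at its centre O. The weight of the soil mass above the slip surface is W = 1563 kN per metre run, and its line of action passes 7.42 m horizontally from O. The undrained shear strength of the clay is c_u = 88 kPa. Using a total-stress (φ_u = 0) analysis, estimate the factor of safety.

Taking moments about the centre O, the resisting moment is provided by the undrained shear strength acting along the arc:
Arc length L_a = R·θ = 13.5·(79.5°·π/180) = 13.5·1.3875 = 18.73 m
M_R = c_u·L_a·R = 88·18.73·13.5 = 22253.3 kN·m/m
M_D = W·d = 1563·7.42 = 11597.5 kN·m/m
FS = M_R / M_D = 22253.3 / 11597.5 = 1.919

FS = 1.92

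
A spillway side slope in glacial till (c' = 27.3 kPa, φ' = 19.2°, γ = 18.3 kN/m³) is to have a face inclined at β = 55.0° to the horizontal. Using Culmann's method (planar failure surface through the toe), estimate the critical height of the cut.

Culmann's analysis gives the critical failure plane at α_cr = (β + φ')/2 = (55.0 + 19.2)/2 = 37.1°, and the critical height
H_c = (4c'/γ) · sinβ cosφ' / [1 − cos(β − φ')]
    = (4·27.3/18.3) · sin55.0°·cos19.2° / [1 − cos(35.8°)]
    = 5.967 · 0.8192·0.9444 / [1 − 0.8111]
    = 5.967 · 0.7736 / 0.1889
    = 24.43 m

H_c = 24.43 m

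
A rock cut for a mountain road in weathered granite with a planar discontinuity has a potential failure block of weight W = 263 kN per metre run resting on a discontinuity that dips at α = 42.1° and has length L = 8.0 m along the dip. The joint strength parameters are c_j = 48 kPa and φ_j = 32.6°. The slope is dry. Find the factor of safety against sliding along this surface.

FS = 2.89

Resolving the block weight along and normal to the plane and applying the Mohr–Coulomb strength on the joint:
N' = W cosα = 263·cos42.1° = 195.1 kN/m
Driving force T = W sinα = 263·sin42.1° = 176.3 kN/m
Resisting force R = c_j·L + N'·tanφ_j = 48·8.0 + 195.1·tan32.6° = 384.0 + 124.8 = 508.8 kN/m
FS = R / T = 508.8 / 176.3 = 2.886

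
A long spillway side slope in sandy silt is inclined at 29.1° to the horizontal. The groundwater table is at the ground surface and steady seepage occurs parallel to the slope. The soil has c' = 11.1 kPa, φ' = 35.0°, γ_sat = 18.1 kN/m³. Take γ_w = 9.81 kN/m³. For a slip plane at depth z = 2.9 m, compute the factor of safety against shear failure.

FS = 1.07

With seepage parallel to the slope and the water table at the surface, the effective normal stress on the slip plane uses the buoyant unit weight γ' = γ_sat − γ_w while the driving shear stress uses γ_sat:
FS = [c' + γ' z cos²β tanφ'] / [γ_sat z sinβ cosβ]
γ' = 18.1 − 9.81 = 8.29 kN/m³
Numerator = 11.1 + 8.29·2.9·cos²29.1°·tan35.0° = 11.1 + 8.29·2.9·0.7635·0.7002 = 23.952 kPa
Denominator = 18.1·2.9·sin29.1°·cos29.1° = 18.1·2.9·0.4863·0.8738 = 22.305 kPa
FS = 23.952 / 22.305 = 1.074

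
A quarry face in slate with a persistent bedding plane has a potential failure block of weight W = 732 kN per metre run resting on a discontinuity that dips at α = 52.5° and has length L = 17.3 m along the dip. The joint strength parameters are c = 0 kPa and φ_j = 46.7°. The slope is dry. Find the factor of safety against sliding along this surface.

FS = 0.81

Resolving the block weight along and normal to the plane and applying the Mohr–Coulomb strength on the joint:
N' = W cosα = 732·cos52.5° = 445.6 kN/m
Driving force T = W sinα = 732·sin52.5° = 580.7 kN/m
Resisting force R = c·L + N'·tanφ_j = 0·17.3 + 445.6·tan46.7° = 0.0 + 472.9 = 472.9 kN/m
FS = R / T = 472.9 / 580.7 = 0.814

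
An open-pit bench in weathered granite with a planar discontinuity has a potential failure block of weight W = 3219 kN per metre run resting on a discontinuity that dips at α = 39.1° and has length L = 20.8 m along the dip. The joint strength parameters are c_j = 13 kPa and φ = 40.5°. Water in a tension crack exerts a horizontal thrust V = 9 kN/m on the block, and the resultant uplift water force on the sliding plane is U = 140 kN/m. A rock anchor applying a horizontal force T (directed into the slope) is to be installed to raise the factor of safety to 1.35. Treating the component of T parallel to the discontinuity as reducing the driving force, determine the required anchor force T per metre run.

T = 297 kN/m

Resolving forces along and normal to the sliding plane, with the horizontal anchor force T adding T·sinα to the effective normal force and T·cosα acting up the plane against the driving force:
FS = [c_jL + (W cosα − U − V sinα + T sinα) tanφ] / [W sinα + V cosα − T cosα]
Without the anchor: N' = 2352.4 kN/m, driving T_d = 2037.1 kN/m, resisting R = 13·20.8 + 2352.4·tan40.5° = 2279.6 kN/m, FS = 1.12.
Setting FS = 1.35 and solving for T:
1.35·(2037.1 − T cos39.1°) = 2279.6 + T sin39.1°·tan40.5°
T·(sin39.1°·tan40.5° + 1.35·cos39.1°) = 1.35·2037.1 − 2279.6
T·(0.6307·0.8541 + 1.35·0.7760) = 2750.1 − 2279.6 = 470.6
T·1.5863 = 470.6
T = 296.6 kN/m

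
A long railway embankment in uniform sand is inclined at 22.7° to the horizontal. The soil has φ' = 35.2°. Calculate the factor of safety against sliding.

For a dry cohesionless infinite slope the factor of safety is FS = tanφ' / tanβ.
FS = tan35.2° / tan22.7° = 0.7054 / 0.4183 = 1.686

FS = 1.69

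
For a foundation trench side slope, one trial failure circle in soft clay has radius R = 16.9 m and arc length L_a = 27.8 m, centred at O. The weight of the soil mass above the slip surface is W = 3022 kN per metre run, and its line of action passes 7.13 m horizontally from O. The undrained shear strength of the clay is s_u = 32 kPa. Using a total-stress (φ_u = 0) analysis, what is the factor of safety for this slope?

Taking moments about the centre O, the resisting moment is provided by the undrained shear strength acting along the arc:
M_R = s_u·L_a·R = 32·27.80·16.9 = 15034.2 kN·m/m
M_D = W·d = 3022·7.13 = 21546.9 kN·m/m
FS = M_R / M_D = 15034.2 / 21546.9 = 0.698

FS = 0.70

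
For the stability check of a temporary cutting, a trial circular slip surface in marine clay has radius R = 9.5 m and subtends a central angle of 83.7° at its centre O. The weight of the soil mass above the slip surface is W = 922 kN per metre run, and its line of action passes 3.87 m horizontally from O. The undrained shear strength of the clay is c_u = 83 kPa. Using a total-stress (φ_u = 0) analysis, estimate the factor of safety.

Taking moments about the centre O, the resisting moment is provided by the undrained shear strength acting along the arc:
Arc length L_a = R·θ = 9.5·(83.7°·π/180) = 9.5·1.4608 = 13.88 m
M_R = c_u·L_a·R = 83·13.88·9.5 = 10942.8 kN·m/m
M_D = W·d = 922·3.87 = 3568.1 kN·m/m
FS = M_R / M_D = 10942.8 / 3568.1 = 3.067

FS = 3.07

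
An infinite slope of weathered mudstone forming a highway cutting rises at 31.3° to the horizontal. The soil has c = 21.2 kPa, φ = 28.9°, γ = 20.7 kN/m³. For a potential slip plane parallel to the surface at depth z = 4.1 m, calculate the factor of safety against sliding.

FS = 1.47

For an infinite slope with a slip plane parallel to the surface (no pore pressure): FS = [c + γz cos²β tanφ] / [γz sinβ cosβ].
γz = 20.7·4.1 = 84.87 kN/m²
Numerator = 21.2 + 84.87·cos²31.3°·tan28.9° = 21.2 + 84.87·0.7301·0.5520 = 55.406 kPa
Denominator = 84.87·sin31.3°·cos31.3° = 84.87·0.5195·0.8545 = 37.674 kPa
FS = 55.406 / 37.674 = 1.471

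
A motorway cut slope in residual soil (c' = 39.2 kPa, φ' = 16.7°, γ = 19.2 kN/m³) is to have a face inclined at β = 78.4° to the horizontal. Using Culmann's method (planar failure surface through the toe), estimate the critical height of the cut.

H_c = 14.57 m

Culmann's analysis gives the critical failure plane at α_cr = (β + φ')/2 = (78.4 + 16.7)/2 = 47.6°, and the critical height
H_c = (4c'/γ) · sinβ cosφ' / [1 − cos(β − φ')]
    = (4·39.2/19.2) · sin78.4°·cos16.7° / [1 − cos(61.7°)]
    = 8.167 · 0.9796·0.9578 / [1 − 0.4741]
    = 8.167 · 0.9383 / 0.5259
    = 14.57 m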